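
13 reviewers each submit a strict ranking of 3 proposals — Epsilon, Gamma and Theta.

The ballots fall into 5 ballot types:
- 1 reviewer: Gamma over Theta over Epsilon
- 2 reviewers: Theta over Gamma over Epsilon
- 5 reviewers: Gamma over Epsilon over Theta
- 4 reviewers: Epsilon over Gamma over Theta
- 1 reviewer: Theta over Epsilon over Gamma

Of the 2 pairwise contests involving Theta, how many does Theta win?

0

Theta against each rival (13 reviewers):
Theta vs Epsilon: Epsilon, 9–4.
Theta vs Gamma: 2+1 = 3 for Theta, 10 for Gamma — Gamma by 10–3.
Theta beats no one; loses to Epsilon, Gamma — 0 pairwise wins.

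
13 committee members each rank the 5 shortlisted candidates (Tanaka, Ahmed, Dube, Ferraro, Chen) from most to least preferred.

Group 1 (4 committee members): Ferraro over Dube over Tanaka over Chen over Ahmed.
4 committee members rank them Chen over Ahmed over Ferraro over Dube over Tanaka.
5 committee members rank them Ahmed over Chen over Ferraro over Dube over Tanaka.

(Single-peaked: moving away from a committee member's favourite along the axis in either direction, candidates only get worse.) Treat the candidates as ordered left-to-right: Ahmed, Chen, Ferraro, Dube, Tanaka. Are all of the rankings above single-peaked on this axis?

Axis positions: Ahmed=1, Chen=2, Ferraro=3, Dube=4, Tanaka=5.
Group 1 (peak Ferraro at position 3): ranking walks positions 3-4-5-2-1, expanding outward from the peak — single-peaked.
Group 2 (peak Chen at position 2): ranking walks positions 2-1-3-4-5, expanding outward from the peak — single-peaked.
Group 3 (peak Ahmed at position 1): ranking walks positions 1-2-3-4-5, expanding outward from the peak — single-peaked.
Every ranking is single-peaked on this axis.

yes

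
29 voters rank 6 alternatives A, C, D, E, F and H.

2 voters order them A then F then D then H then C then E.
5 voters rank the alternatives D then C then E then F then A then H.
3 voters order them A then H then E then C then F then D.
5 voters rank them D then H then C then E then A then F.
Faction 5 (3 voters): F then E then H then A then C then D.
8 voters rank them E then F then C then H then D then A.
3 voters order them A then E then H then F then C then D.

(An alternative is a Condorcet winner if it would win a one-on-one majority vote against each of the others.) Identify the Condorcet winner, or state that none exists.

E

Head-to-head results (29 voters):
A vs C: C wins 18–11.
A–D: D 18–11.
A–E: E 21–8.
A vs F: F, 16–13.
A–H: H 16–13.
C–D: C 17–12.
C vs E: E, 17–12.
C vs F: F wins 16–13.
C–H: H 16–13.
D–E: E 17–12.
D–F: F 19–10.
D vs H: H wins 17–12.
E–F: E 24–5.
E vs H: E, 19–10.
F–H: F 18–11.
E beats each of A, C, D, F, H — E is the Condorcet winner.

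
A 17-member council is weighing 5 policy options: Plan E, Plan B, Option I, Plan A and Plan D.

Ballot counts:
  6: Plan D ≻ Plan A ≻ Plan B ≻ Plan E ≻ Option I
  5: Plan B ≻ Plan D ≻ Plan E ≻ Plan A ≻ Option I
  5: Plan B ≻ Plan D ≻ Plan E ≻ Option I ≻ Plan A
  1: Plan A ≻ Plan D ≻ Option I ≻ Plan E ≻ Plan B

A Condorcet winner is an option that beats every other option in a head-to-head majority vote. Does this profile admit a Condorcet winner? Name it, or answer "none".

Check each pair by majority over 17 ballots:
Plan E vs Plan B: 1 to 16, Plan B.
Plan E vs Option I: Plan E preferred on 6+5+5 = 16 ballots; Plan E wins 16–1.
Plan E vs Plan A: Plan E is ranked higher on 5+5 = 10 ballots, Plan A on 7. Plan E wins 10–7.
Plan E vs Plan D: 0 to 17, Plan D.
Plan B vs Option I: Plan B preferred on 6+5+5 = 16 ballots; Plan B wins 16–1.
Plan B vs Plan A: 10 to 7, Plan B.
Plan B vs Plan D: Plan B preferred on 5+5 = 10 ballots; Plan B wins 10–7.
Option I vs Plan A: 5 for Option I, 12 for Plan A — Plan A by 12–5.
Option I vs Plan D: 0 for Option I, 17 for Plan D — Plan D by 17–0.
Plan A vs Plan D: 1 for Plan A, 16 for Plan D — Plan D by 16–1.
Plan B wins every pairwise contest, so Plan B is the Condorcet winner.

Plan B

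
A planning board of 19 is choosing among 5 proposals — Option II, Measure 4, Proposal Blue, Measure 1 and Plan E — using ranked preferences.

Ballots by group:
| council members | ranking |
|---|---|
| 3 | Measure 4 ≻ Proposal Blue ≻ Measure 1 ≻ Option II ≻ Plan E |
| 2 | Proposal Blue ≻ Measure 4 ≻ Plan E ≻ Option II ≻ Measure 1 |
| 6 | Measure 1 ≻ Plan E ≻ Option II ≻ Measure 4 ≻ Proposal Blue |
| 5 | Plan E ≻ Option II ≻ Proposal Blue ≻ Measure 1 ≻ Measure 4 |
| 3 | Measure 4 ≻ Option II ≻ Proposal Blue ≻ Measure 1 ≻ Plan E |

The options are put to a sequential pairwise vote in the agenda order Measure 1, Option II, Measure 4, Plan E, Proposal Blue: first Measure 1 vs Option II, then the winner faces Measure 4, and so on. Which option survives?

Plan E

Round 1: Measure 1 vs Option II — 9–10, Option II advances.
Round 2: Option II vs Measure 4 — 11–8, Option II advances.
Round 3: Option II vs Plan E — 6–13, Plan E advances.
Round 4: Plan E vs Proposal Blue — 11–8, Plan E advances.
Plan E survives the agenda.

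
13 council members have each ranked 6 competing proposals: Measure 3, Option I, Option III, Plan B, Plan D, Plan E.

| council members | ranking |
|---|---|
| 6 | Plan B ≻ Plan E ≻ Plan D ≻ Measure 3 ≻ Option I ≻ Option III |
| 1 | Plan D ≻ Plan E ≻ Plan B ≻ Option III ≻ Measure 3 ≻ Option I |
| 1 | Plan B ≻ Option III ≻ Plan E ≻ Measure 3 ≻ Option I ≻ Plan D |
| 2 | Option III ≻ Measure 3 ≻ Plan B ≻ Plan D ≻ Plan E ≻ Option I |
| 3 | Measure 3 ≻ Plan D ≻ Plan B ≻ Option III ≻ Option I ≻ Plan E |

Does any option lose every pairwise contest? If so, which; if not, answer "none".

Pairwise majorities:
Measure 3 vs Option I: 13 to 0, Measure 3.
Measure 3 vs Option III: Measure 3 is ranked higher on 6+3 = 9 ballots, Option III on 4. Measure 3 wins 9–4.
Measure 3 vs Plan B: 2+3 = 5 for Measure 3, 8 for Plan B — Plan B by 8–5.
Measure 3 vs Plan D: Plan D wins 7–6.
Measure 3 vs Plan E: Plan E wins 8–5.
Option I vs Option III: 6 to 7, Option III.
Option I vs Plan B: Plan B wins 13–0.
Option I vs Plan D: Option I is ranked higher on 1 ballot, Plan D on 12. Plan D wins 12–1.
Option I vs Plan E: 3 for Option I, 10 for Plan E — Plan E by 10–3.
Option III vs Plan B: 2 for Option III, 11 for Plan B — Plan B by 11–2.
Option III vs Plan D: Plan D wins 10–3.
Option III vs Plan E: 6 to 7, Plan E.
Plan B vs Plan D: Plan B wins 9–4.
Plan B–Plan E: Plan B 12–1.
Plan D vs Plan E: 6 to 7, Plan E.
Only Option I has no wins; Option I is the Condorcet loser.

Option I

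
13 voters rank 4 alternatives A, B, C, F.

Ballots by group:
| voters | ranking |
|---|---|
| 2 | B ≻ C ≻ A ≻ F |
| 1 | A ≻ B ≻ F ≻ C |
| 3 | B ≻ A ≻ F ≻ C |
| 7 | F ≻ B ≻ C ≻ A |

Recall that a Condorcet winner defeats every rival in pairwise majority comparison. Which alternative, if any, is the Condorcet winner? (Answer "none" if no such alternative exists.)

F

Pairwise majorities:
A vs B: B wins 12–1.
A vs C: C wins 9–4.
A vs F: F wins 7–6.
B vs C: B, 13–0.
B vs F: F wins 7–6.
C vs F: F, 11–2.
F wins every pairwise contest, so F is the Condorcet winner.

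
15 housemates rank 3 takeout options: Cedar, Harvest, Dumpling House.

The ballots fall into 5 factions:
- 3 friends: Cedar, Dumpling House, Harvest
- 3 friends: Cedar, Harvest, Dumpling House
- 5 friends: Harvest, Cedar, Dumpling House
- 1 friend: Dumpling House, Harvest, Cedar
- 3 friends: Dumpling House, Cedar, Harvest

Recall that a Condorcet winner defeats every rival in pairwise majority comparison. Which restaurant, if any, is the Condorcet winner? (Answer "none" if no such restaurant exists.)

Check each pair by majority over 15 ballots:
Cedar vs Harvest: Cedar is ranked higher on 3+3+3 = 9 ballots, Harvest on 6. Cedar wins 9–6.
Cedar vs Dumpling House: Cedar, 11–4.
Harvest vs Dumpling House: 8 to 7, Harvest.
Only Cedar has no losses; Cedar is the Condorcet winner.

Cedar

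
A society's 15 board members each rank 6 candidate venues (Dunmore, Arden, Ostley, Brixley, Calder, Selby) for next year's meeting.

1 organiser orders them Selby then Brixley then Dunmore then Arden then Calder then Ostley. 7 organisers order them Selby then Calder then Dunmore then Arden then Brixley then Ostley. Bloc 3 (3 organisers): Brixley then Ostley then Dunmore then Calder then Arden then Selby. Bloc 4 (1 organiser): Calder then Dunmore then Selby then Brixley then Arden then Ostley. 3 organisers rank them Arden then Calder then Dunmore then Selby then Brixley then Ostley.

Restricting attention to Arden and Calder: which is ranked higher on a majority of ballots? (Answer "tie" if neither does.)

Ballots ranking Arden above Calder: 1 + 3 = 4.
Ballots ranking Calder above Arden: 15 − 4 = 11.
Calder wins the head-to-head 11–4.

Calder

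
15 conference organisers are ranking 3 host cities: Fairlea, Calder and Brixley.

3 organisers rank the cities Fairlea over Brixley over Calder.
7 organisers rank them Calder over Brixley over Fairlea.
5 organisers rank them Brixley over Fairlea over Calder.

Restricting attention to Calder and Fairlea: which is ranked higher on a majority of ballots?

Fairlea

Ballots ranking Calder above Fairlea: 7.
Ballots ranking Fairlea above Calder: 15 − 7 = 8.
Fairlea wins the head-to-head 8–7.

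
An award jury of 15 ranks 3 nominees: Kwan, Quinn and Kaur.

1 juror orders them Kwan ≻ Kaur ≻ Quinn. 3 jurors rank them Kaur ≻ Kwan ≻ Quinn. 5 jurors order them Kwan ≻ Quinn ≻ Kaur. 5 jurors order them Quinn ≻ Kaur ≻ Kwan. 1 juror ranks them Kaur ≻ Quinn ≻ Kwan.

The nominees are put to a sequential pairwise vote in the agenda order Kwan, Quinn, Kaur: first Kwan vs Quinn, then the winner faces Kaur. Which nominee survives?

Round 1: Kwan vs Quinn — 9–6, Kwan advances.
Round 2: Kwan vs Kaur — 6–9, Kaur advances.
Kaur survives the agenda.

Kaur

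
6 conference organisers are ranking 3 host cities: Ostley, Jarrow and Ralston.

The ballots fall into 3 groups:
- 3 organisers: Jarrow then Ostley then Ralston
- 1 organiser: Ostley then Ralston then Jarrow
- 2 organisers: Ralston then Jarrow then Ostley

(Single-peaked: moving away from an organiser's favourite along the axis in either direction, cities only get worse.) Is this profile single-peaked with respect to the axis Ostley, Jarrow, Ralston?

Axis positions: Ostley=1, Jarrow=2, Ralston=3.
Group 1 (peak Jarrow at position 2): ranking walks positions 2-1-3, expanding outward from the peak — single-peaked.
Group 2: ranking walks positions 1-3-2; Ralston is ranked above Jarrow even though Jarrow lies between Ralston and the peak Ostley on the axis — preferences dip and rise again. Not single-peaked.
Group 3 (peak Ralston at position 3): ranking walks positions 3-2-1, expanding outward from the peak — single-peaked.
Group 2 violates single-peakedness, so the profile is not single-peaked on this axis.

no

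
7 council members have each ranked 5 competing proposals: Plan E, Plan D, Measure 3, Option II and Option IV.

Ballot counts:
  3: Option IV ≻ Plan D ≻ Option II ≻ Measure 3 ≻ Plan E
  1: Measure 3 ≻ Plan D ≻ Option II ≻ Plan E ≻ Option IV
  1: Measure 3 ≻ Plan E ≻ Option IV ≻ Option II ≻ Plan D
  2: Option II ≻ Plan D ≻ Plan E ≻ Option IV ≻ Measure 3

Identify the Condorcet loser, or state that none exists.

none

Head-to-head results (7 council members):
Plan E–Plan D: Plan D 6–1.
Plan E vs Measure 3: Measure 3 wins 5–2.
Plan E vs Option II: Plan E is ranked higher on 1 ballot, Option II on 6. Option II wins 6–1.
Plan E vs Option IV: Plan E, 4–3.
Plan D vs Measure 3: 5 to 2, Plan D.
Plan D vs Option II: Plan D is ranked higher on 3+1 = 4 ballots, Option II on 3. Plan D wins 4–3.
Plan D vs Option IV: Plan D is ranked higher on 1+2 = 3 ballots, Option IV on 4. Option IV wins 4–3.
Measure 3–Option II: Option II 5–2.
Measure 3 vs Option IV: Measure 3 is ranked higher on 1+1 = 2 ballots, Option IV on 5. Option IV wins 5–2.
Option II vs Option IV: Option II preferred on 1+2 = 3 ballots; Option IV wins 4–3.
Each option has at least one pairwise win (Plan E beats Option IV; Plan D beats Plan E; Measure 3 beats Plan E; Option II beats Plan E; Option IV beats Plan D) — no Condorcet loser.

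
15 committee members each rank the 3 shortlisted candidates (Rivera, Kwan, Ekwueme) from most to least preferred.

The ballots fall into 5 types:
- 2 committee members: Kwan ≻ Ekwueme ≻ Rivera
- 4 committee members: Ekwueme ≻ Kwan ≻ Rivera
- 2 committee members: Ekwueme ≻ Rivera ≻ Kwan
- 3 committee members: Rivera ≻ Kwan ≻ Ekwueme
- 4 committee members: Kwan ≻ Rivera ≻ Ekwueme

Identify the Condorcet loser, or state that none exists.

Rivera

Pairwise majorities:
Rivera vs Kwan: Kwan, 10–5.
Rivera vs Ekwueme: 3+4 = 7 for Rivera, 8 for Ekwueme — Ekwueme by 8–7.
Kwan vs Ekwueme: Kwan preferred on 2+3+4 = 9 ballots; Kwan wins 9–6.
Rivera loses to every other candidate — it is the Condorcet loser.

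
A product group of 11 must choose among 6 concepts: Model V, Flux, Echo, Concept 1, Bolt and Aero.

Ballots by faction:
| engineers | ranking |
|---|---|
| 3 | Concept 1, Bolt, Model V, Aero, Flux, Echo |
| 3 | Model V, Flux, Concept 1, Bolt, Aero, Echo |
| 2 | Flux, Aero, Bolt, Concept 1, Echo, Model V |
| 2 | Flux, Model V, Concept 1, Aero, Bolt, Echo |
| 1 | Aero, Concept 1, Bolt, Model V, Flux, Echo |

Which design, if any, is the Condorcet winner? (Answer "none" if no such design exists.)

Pairwise majorities:
Model V vs Flux: 3+3+1 = 7 for Model V, 4 for Flux — Model V by 7–4.
Model V vs Echo: 3+3+2+1 = 9 for Model V, 2 for Echo — Model V by 9–2.
Model V vs Concept 1: 5 to 6, Concept 1.
Model V vs Bolt: Model V is ranked higher on 3+2 = 5 ballots, Bolt on 6. Bolt wins 6–5.
Model V vs Aero: Model V preferred on 3+3+2 = 8 ballots; Model V wins 8–3.
Flux vs Echo: 11 to 0, Flux.
Flux vs Concept 1: Flux is ranked higher on 3+2+2 = 7 ballots, Concept 1 on 4. Flux wins 7–4.
Flux vs Bolt: Flux preferred on 3+2+2 = 7 ballots; Flux wins 7–4.
Flux vs Aero: Flux preferred on 3+2+2 = 7 ballots; Flux wins 7–4.
Echo vs Concept 1: 0 to 11, Concept 1.
Echo vs Bolt: 0 for Echo, 11 for Bolt — Bolt by 11–0.
Echo vs Aero: 0 to 11, Aero.
Concept 1 vs Bolt: Concept 1 preferred on 3+3+2+1 = 9 ballots; Concept 1 wins 9–2.
Concept 1 vs Aero: Concept 1 preferred on 3+3+2 = 8 ballots; Concept 1 wins 8–3.
Bolt vs Aero: 6 to 5, Bolt.
No design is unbeaten: Model V loses to Concept 1; Flux loses to Model V; Echo loses to Model V; Concept 1 loses to Flux; Bolt loses to Flux; Aero loses to Model V. In particular Model V > Flux > Concept 1 > Model V is a majority cycle — no Condorcet winner exists.

none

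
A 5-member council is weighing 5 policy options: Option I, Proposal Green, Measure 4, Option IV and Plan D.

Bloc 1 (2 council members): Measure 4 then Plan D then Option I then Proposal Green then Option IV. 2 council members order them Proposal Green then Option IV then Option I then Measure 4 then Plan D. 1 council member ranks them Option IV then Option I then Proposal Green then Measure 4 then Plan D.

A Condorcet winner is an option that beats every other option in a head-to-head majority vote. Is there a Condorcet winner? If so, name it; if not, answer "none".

none

Pairwise majorities:
Option I vs Proposal Green: 2+1 = 3 for Option I, 2 for Proposal Green — Option I by 3–2.
Option I vs Measure 4: Option I, 3–2.
Option I vs Option IV: 2 to 3, Option IV.
Option I vs Plan D: 3 to 2, Option I.
Proposal Green vs Measure 4: Proposal Green, 3–2.
Proposal Green vs Option IV: 2+2 = 4 for Proposal Green, 1 for Option IV — Proposal Green by 4–1.
Proposal Green vs Plan D: Proposal Green wins 3–2.
Measure 4–Option IV: Option IV 3–2.
Measure 4 vs Plan D: Measure 4 preferred on 2+2+1 = 5 ballots; Measure 4 wins 5–0.
Option IV vs Plan D: 3 to 2, Option IV.
Every option loses at least once (Option I loses to Option IV; Proposal Green loses to Option I; Measure 4 loses to Option I; Option IV loses to Proposal Green; Plan D loses to Option I). The majority relation contains the cycle Option I → Proposal Green → Option IV → Option I, so there is no Condorcet winner.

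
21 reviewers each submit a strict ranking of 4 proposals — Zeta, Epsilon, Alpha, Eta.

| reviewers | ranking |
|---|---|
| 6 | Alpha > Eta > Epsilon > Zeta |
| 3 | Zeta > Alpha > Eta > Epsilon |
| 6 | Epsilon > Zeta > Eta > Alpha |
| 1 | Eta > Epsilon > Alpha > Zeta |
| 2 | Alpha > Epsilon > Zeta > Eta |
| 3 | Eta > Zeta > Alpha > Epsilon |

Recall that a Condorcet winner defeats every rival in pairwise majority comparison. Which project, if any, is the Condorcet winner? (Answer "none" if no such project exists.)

Check each pair by majority over 21 ballots:
Zeta–Epsilon: Epsilon 15–6.
Zeta–Alpha: Zeta 12–9.
Zeta vs Eta: Zeta wins 11–10.
Epsilon–Alpha: Alpha 14–7.
Epsilon–Eta: Eta 13–8.
Alpha vs Eta: Alpha, 11–10.
Each project drops at least one matchup (Zeta loses to Epsilon; Epsilon loses to Alpha; Alpha loses to Zeta; Eta loses to Zeta); the cycle Zeta → Alpha → Epsilon → Zeta rules out a Condorcet winner.

none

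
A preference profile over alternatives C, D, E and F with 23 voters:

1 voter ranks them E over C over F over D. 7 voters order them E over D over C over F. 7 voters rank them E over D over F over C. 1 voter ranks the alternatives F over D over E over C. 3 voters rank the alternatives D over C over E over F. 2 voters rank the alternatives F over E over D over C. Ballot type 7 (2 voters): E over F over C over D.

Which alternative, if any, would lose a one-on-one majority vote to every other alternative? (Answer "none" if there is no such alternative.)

C

Pairwise majorities:
C–D: D 20–3.
C vs E: C preferred on 3 ballots; E wins 20–3.
C vs F: C is ranked higher on 1+7+3 = 11 ballots, F on 12. F wins 12–11.
D vs E: D preferred on 1+3 = 4 ballots; E wins 19–4.
D–F: D 17–6.
E vs F: 20 to 3, E.
C is beaten in every head-to-head and is the Condorcet loser.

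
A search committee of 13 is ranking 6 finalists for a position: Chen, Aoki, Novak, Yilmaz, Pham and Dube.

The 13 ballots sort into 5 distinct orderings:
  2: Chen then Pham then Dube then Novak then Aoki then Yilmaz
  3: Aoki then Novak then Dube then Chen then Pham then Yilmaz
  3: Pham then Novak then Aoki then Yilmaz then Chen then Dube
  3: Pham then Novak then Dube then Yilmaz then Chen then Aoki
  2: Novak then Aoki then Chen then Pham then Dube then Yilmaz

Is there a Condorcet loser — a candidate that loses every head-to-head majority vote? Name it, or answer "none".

Head-to-head results (13 committee members):
Chen vs Aoki: Chen is ranked higher on 2+3 = 5 ballots, Aoki on 8. Aoki wins 8–5.
Chen vs Novak: Novak wins 11–2.
Chen–Yilmaz: Chen 7–6.
Chen vs Pham: 7 to 6, Chen.
Chen vs Dube: Chen preferred on 2+3+2 = 7 ballots; Chen wins 7–6.
Aoki vs Novak: Aoki is ranked higher on 3 ballots, Novak on 10. Novak wins 10–3.
Aoki vs Yilmaz: Aoki is ranked higher on 2+3+3+2 = 10 ballots, Yilmaz on 3. Aoki wins 10–3.
Aoki vs Pham: Pham wins 8–5.
Aoki vs Dube: Aoki, 8–5.
Novak–Yilmaz: Novak 13–0.
Novak–Pham: Pham 8–5.
Novak vs Dube: Novak wins 11–2.
Yilmaz vs Pham: Pham wins 13–0.
Yilmaz vs Dube: 3 for Yilmaz, 10 for Dube — Dube by 10–3.
Pham–Dube: Pham 10–3.
Only Yilmaz has no wins; Yilmaz is the Condorcet loser.

Yilmaz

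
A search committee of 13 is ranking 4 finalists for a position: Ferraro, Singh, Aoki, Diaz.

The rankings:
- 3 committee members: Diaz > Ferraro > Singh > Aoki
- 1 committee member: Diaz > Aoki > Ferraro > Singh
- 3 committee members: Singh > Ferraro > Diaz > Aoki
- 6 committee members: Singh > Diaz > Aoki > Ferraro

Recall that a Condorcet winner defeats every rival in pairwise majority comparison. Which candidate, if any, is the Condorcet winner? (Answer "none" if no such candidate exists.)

Singh

Head-to-head results (13 committee members):
Ferraro vs Singh: Singh, 9–4.
Ferraro vs Aoki: Aoki, 7–6.
Ferraro vs Diaz: 3 for Ferraro, 10 for Diaz — Diaz by 10–3.
Singh–Aoki: Singh 12–1.
Singh vs Diaz: Singh, 9–4.
Aoki vs Diaz: Diaz, 13–0.
Singh wins every pairwise contest, so Singh is the Condorcet winner.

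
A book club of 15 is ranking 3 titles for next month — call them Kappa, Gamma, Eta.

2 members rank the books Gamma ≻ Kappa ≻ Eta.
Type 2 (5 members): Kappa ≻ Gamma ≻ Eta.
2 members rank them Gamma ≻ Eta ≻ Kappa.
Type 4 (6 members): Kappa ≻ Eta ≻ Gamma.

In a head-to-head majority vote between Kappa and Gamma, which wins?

Kappa

Ballots ranking Kappa above Gamma: 5 + 6 = 11.
Ballots ranking Gamma above Kappa: 15 − 11 = 4.
Kappa wins the head-to-head 11–4.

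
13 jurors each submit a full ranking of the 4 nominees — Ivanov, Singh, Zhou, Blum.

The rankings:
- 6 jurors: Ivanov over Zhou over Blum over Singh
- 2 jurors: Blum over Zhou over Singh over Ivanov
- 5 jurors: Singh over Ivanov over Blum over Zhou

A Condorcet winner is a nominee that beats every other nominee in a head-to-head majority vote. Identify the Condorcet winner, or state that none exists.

none

Pairwise majorities:
Ivanov vs Singh: Singh, 7–6.
Ivanov vs Zhou: 11 to 2, Ivanov.
Ivanov vs Blum: Ivanov, 11–2.
Singh vs Zhou: Singh is ranked higher on 5 ballots, Zhou on 8. Zhou wins 8–5.
Singh–Blum: Blum 8–5.
Zhou vs Blum: Blum wins 7–6.
No nominee is unbeaten: Ivanov loses to Singh; Singh loses to Zhou; Zhou loses to Ivanov; Blum loses to Ivanov. In particular Ivanov → Zhou → Singh → Ivanov is a majority cycle — no Condorcet winner exists.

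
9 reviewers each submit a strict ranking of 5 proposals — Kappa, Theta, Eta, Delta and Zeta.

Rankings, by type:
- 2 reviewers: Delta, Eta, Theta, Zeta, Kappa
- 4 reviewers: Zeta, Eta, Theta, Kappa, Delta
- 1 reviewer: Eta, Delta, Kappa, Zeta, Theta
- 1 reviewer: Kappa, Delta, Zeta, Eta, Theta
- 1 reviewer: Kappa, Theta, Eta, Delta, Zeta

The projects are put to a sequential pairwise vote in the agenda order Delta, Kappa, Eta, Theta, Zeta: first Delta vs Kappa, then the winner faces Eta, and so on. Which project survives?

Round 1: Delta vs Kappa — 3–6, Kappa advances.
Round 2: Kappa vs Eta — 2–7, Eta advances.
Round 3: Eta vs Theta — 8–1, Eta advances.
Round 4: Eta vs Zeta — 4–5, Zeta advances.
The agenda winner is Zeta.

Zeta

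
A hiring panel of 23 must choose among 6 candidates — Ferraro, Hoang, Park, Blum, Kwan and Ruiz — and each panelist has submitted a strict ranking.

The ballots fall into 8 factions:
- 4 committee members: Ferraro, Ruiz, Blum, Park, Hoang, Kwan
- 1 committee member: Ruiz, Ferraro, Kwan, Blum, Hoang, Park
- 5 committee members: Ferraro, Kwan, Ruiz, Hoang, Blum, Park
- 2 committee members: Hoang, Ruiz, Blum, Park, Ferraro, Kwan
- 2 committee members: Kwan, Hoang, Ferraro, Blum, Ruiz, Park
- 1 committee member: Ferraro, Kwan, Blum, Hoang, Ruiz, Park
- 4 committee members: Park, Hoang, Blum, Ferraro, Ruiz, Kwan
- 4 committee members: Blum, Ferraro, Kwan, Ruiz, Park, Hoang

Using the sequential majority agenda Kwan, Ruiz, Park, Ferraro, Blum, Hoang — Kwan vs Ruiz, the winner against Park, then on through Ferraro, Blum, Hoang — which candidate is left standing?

Round 1: Kwan vs Ruiz — 12–11, Kwan advances.
Round 2: Kwan vs Park — 13–10, Kwan advances.
Round 3: Kwan vs Ferraro — 2–21, Ferraro advances.
Round 4: Ferraro vs Blum — 13–10, Ferraro advances.
Round 5: Ferraro vs Hoang — 15–8, Ferraro advances.
Ferraro survives the agenda.

Ferraro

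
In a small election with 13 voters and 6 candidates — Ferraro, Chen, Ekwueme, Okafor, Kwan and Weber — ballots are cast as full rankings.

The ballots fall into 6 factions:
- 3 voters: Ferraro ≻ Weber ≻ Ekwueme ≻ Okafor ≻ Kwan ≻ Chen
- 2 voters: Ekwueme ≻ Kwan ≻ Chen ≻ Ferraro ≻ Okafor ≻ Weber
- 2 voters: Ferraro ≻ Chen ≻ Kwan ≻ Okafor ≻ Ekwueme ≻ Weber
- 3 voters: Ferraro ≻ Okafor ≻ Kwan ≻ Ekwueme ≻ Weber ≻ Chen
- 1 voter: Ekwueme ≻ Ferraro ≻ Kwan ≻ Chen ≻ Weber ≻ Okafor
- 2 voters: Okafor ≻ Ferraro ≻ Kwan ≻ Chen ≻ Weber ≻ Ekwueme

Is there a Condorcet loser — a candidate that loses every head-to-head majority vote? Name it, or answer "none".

Weber

Head-to-head results (13 voters):
Ferraro–Chen: Ferraro 11–2.
Ferraro vs Ekwueme: Ferraro is ranked higher on 3+2+3+2 = 10 ballots, Ekwueme on 3. Ferraro wins 10–3.
Ferraro vs Okafor: 11 to 2, Ferraro.
Ferraro vs Kwan: Ferraro preferred on 3+2+3+1+2 = 11 ballots; Ferraro wins 11–2.
Ferraro vs Weber: Ferraro is ranked higher on 3+2+2+3+1+2 = 13 ballots, Weber on 0. Ferraro wins 13–0.
Chen vs Ekwueme: Ekwueme, 9–4.
Chen vs Okafor: 5 to 8, Okafor.
Chen vs Kwan: 2 to 11, Kwan.
Chen vs Weber: 2+2+1+2 = 7 for Chen, 6 for Weber — Chen by 7–6.
Ekwueme vs Okafor: Okafor wins 7–6.
Ekwueme vs Kwan: Ekwueme is ranked higher on 3+2+1 = 6 ballots, Kwan on 7. Kwan wins 7–6.
Ekwueme vs Weber: Ekwueme, 8–5.
Okafor vs Kwan: Okafor wins 8–5.
Okafor vs Weber: 2+2+3+2 = 9 for Okafor, 4 for Weber — Okafor by 9–4.
Kwan vs Weber: 2+2+3+1+2 = 10 for Kwan, 3 for Weber — Kwan by 10–3.
Only Weber has no wins; Weber is the Condorcet loser.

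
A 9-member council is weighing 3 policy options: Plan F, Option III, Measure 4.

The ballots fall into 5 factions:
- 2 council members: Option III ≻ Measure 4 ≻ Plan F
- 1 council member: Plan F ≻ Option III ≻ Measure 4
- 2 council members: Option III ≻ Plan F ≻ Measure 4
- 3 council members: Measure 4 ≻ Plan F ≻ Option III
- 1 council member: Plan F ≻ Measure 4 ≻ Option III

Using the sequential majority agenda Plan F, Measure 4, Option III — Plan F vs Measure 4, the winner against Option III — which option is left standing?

Option III

Round 1: Plan F vs Measure 4 — 4–5, Measure 4 advances.
Round 2: Measure 4 vs Option III — 4–5, Option III advances.
The agenda winner is Option III.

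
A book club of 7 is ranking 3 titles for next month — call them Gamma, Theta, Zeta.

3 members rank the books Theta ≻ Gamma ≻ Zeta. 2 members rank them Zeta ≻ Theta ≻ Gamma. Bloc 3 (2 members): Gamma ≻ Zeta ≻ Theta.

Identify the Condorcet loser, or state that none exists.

none

Head-to-head results (7 members):
Gamma vs Theta: Gamma is ranked higher on 2 ballots, Theta on 5. Theta wins 5–2.
Gamma vs Zeta: 3+2 = 5 for Gamma, 2 for Zeta — Gamma by 5–2.
Theta vs Zeta: Theta preferred on 3 ballots; Zeta wins 4–3.
Each book has at least one pairwise win (Gamma beats Zeta; Theta beats Gamma; Zeta beats Theta) — no Condorcet loser.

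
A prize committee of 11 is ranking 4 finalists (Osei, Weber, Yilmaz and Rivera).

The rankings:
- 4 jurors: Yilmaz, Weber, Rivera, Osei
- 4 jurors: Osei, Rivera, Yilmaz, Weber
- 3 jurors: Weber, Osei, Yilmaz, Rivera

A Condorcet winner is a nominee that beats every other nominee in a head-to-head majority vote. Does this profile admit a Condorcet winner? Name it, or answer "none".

none

Check each pair by majority over 11 ballots:
Osei–Weber: Weber 7–4.
Osei vs Yilmaz: Osei, 7–4.
Osei vs Rivera: Osei, 7–4.
Weber vs Yilmaz: Yilmaz wins 8–3.
Weber vs Rivera: Weber, 7–4.
Yilmaz–Rivera: Yilmaz 7–4.
Each nominee drops at least one matchup (Osei loses to Weber; Weber loses to Yilmaz; Yilmaz loses to Osei; Rivera loses to Osei); the cycle Osei beats Yilmaz beats Weber beats Osei rules out a Condorcet winner.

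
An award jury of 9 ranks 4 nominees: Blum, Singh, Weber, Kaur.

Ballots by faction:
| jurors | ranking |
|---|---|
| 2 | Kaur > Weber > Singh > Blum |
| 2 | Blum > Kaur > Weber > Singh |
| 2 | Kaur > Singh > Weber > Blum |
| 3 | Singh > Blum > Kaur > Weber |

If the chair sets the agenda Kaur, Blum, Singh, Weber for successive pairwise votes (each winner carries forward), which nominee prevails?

Round 1: Kaur vs Blum — 4–5, Blum advances.
Round 2: Blum vs Singh — 2–7, Singh advances.
Round 3: Singh vs Weber — 5–4, Singh advances.
The agenda winner is Singh.

Singh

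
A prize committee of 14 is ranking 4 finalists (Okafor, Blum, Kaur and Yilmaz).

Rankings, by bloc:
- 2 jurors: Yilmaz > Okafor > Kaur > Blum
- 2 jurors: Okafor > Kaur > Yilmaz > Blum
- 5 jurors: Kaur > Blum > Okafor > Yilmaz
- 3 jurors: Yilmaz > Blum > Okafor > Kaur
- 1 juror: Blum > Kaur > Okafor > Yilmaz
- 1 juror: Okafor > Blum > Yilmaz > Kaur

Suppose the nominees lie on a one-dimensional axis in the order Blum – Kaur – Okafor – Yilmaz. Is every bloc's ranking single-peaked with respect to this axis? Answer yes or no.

no

Axis positions: Blum=1, Kaur=2, Okafor=3, Yilmaz=4.
Bloc 1 (peak Yilmaz at position 4): ranking walks positions 4-3-2-1, expanding outward from the peak — single-peaked.
Bloc 2 (peak Okafor at position 3): ranking walks positions 3-2-4-1, expanding outward from the peak — single-peaked.
Bloc 3 (peak Kaur at position 2): ranking walks positions 2-1-3-4, expanding outward from the peak — single-peaked.
Bloc 4: ranking walks positions 4-1-3-2; Blum is ranked above Okafor even though Okafor lies between Blum and the peak Yilmaz on the axis — preferences dip and rise again. Not single-peaked.
Bloc 5 (peak Blum at position 1): ranking walks positions 1-2-3-4, expanding outward from the peak — single-peaked.
Bloc 6: ranking walks positions 3-1-4-2; Blum is ranked above Kaur even though Kaur lies between Blum and the peak Okafor on the axis — preferences dip and rise again. Not single-peaked.
Bloc 4 violates single-peakedness, so the profile is not single-peaked on this axis.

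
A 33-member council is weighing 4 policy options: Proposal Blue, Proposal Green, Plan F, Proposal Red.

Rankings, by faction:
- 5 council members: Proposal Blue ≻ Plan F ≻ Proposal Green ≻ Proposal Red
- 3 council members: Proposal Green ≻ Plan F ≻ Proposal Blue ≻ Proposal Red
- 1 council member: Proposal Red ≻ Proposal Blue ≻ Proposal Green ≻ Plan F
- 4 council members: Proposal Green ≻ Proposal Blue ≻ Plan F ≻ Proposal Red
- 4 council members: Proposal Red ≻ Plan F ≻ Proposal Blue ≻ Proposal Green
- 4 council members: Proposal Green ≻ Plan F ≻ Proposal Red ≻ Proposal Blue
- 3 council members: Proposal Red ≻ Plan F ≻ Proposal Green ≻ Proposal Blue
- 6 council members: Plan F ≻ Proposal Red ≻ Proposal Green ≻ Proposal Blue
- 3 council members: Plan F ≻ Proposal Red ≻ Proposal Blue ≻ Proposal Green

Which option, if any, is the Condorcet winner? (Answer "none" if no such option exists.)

Pairwise majorities:
Proposal Blue–Proposal Green: Proposal Green 20–13.
Proposal Blue vs Plan F: Plan F wins 23–10.
Proposal Blue vs Proposal Red: Proposal Blue is ranked higher on 5+3+4 = 12 ballots, Proposal Red on 21. Proposal Red wins 21–12.
Proposal Green vs Plan F: Proposal Green is ranked higher on 3+1+4+4 = 12 ballots, Plan F on 21. Plan F wins 21–12.
Proposal Green vs Proposal Red: Proposal Red wins 17–16.
Plan F–Proposal Red: Plan F 25–8.
Only Plan F has no losses; Plan F is the Condorcet winner.

Plan F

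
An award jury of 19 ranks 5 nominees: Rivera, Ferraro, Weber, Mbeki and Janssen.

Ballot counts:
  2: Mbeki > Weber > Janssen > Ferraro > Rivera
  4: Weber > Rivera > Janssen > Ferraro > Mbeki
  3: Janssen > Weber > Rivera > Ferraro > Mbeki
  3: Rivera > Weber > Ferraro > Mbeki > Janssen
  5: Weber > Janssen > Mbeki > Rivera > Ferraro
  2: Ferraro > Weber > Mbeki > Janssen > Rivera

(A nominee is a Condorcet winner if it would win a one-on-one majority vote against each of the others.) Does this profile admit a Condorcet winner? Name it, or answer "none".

Weber

Pairwise majorities:
Rivera vs Ferraro: Rivera, 15–4.
Rivera vs Weber: 3 for Rivera, 16 for Weber — Weber by 16–3.
Rivera–Mbeki: Rivera 10–9.
Rivera vs Janssen: Janssen, 12–7.
Ferraro–Weber: Weber 17–2.
Ferraro vs Mbeki: Ferraro preferred on 4+3+3+2 = 12 ballots; Ferraro wins 12–7.
Ferraro vs Janssen: Janssen, 14–5.
Weber–Mbeki: Weber 17–2.
Weber vs Janssen: 16 to 3, Weber.
Mbeki vs Janssen: Janssen, 12–7.
Only Weber has no losses; Weber is the Condorcet winner.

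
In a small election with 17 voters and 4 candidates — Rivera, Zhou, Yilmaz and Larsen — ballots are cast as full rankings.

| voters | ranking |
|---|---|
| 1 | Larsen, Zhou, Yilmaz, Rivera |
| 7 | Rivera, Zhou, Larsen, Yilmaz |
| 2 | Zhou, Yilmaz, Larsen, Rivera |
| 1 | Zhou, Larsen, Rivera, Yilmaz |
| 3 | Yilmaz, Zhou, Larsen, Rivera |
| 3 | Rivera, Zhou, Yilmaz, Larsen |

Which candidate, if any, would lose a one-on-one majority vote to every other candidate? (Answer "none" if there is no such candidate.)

Pairwise majorities:
Rivera vs Zhou: 7+3 = 10 for Rivera, 7 for Zhou — Rivera by 10–7.
Rivera vs Yilmaz: 11 to 6, Rivera.
Rivera vs Larsen: Rivera wins 10–7.
Zhou vs Yilmaz: Zhou preferred on 1+7+2+1+3 = 14 ballots; Zhou wins 14–3.
Zhou vs Larsen: 7+2+1+3+3 = 16 for Zhou, 1 for Larsen — Zhou by 16–1.
Yilmaz–Larsen: Larsen 9–8.
Only Yilmaz has no wins; Yilmaz is the Condorcet loser.

Yilmaz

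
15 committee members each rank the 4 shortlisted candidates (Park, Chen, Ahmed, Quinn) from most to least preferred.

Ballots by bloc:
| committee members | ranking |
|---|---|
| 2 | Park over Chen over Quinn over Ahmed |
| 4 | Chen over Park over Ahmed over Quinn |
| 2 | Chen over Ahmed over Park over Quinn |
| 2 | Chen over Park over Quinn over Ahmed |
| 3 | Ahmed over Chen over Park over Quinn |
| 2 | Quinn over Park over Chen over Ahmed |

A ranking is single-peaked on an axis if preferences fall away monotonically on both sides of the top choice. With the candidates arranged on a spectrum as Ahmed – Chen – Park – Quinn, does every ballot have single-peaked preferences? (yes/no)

Axis positions: Ahmed=1, Chen=2, Park=3, Quinn=4.
Bloc 1 (peak Park at position 3): ranking walks positions 3-2-4-1, expanding outward from the peak — single-peaked.
Bloc 2 (peak Chen at position 2): ranking walks positions 2-3-1-4, expanding outward from the peak — single-peaked.
Bloc 3 (peak Chen at position 2): ranking walks positions 2-1-3-4, expanding outward from the peak — single-peaked.
Bloc 4 (peak Chen at position 2): ranking walks positions 2-3-4-1, expanding outward from the peak — single-peaked.
Bloc 5 (peak Ahmed at position 1): ranking walks positions 1-2-3-4, expanding outward from the peak — single-peaked.
Bloc 6 (peak Quinn at position 4): ranking walks positions 4-3-2-1, expanding outward from the peak — single-peaked.
Every ranking is single-peaked on this axis.

yes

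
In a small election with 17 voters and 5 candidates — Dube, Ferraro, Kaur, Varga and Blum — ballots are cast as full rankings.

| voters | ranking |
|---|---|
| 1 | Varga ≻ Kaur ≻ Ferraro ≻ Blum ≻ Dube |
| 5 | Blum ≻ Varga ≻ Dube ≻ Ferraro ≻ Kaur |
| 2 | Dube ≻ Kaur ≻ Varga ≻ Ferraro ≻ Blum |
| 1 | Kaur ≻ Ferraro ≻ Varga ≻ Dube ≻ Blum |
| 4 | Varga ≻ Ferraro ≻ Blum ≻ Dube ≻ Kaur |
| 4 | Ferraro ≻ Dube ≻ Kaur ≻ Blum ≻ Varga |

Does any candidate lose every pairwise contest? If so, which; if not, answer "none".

Kaur

Pairwise majorities:
Dube vs Ferraro: Dube preferred on 5+2 = 7 ballots; Ferraro wins 10–7.
Dube vs Kaur: Dube preferred on 5+2+4+4 = 15 ballots; Dube wins 15–2.
Dube vs Varga: Dube is ranked higher on 2+4 = 6 ballots, Varga on 11. Varga wins 11–6.
Dube vs Blum: 2+1+4 = 7 for Dube, 10 for Blum — Blum by 10–7.
Ferraro vs Kaur: Ferraro preferred on 5+4+4 = 13 ballots; Ferraro wins 13–4.
Ferraro vs Varga: 5 to 12, Varga.
Ferraro vs Blum: Ferraro preferred on 1+2+1+4+4 = 12 ballots; Ferraro wins 12–5.
Kaur vs Varga: 7 to 10, Varga.
Kaur vs Blum: Blum, 9–8.
Varga vs Blum: 1+2+1+4 = 8 for Varga, 9 for Blum — Blum by 9–8.
Kaur is beaten in every head-to-head and is the Condorcet loser.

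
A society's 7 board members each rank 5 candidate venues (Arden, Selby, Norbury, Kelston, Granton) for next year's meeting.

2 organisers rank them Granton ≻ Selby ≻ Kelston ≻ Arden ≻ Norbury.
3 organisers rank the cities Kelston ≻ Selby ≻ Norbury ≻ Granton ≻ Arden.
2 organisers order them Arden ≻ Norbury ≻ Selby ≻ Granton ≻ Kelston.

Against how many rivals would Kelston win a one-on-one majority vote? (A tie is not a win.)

Kelston against each rival (7 organisers):
Kelston–Arden: Kelston 5–2.
Kelston vs Selby: Kelston preferred on 3 ballots; Selby wins 4–3.
Kelston vs Norbury: Kelston wins 5–2.
Kelston vs Granton: Kelston preferred on 3 ballots; Granton wins 4–3.
Kelston beats Arden, Norbury; loses to Selby, Granton — 2 pairwise wins.

2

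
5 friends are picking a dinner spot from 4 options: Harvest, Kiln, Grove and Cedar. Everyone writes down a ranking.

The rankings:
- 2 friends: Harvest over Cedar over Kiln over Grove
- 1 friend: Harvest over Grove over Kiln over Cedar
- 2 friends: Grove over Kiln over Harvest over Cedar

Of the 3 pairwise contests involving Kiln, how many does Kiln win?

1

Kiln against each rival (5 friends):
Kiln vs Harvest: Kiln is ranked higher on 2 ballots, Harvest on 3. Harvest wins 3–2.
Kiln vs Grove: 2 to 3, Grove.
Kiln vs Cedar: Kiln wins 3–2.
Kiln beats Cedar; loses to Harvest, Grove — 1 pairwise win.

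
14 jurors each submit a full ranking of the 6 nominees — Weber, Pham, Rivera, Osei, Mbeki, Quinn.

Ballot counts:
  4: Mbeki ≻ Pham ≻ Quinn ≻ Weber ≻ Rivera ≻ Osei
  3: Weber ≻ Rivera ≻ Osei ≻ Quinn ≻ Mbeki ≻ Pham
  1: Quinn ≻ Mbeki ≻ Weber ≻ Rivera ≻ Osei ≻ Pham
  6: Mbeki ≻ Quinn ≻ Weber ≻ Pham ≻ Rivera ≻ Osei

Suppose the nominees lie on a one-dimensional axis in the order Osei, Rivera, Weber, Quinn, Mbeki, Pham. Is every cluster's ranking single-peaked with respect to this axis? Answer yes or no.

yes

Axis positions: Osei=1, Rivera=2, Weber=3, Quinn=4, Mbeki=5, Pham=6.
Cluster 1 (peak Mbeki at position 5): ranking walks positions 5-6-4-3-2-1, expanding outward from the peak — single-peaked.
Cluster 2 (peak Weber at position 3): ranking walks positions 3-2-1-4-5-6, expanding outward from the peak — single-peaked.
Cluster 3 (peak Quinn at position 4): ranking walks positions 4-5-3-2-1-6, expanding outward from the peak — single-peaked.
Cluster 4 (peak Mbeki at position 5): ranking walks positions 5-4-3-6-2-1, expanding outward from the peak — single-peaked.
Every ranking is single-peaked on this axis.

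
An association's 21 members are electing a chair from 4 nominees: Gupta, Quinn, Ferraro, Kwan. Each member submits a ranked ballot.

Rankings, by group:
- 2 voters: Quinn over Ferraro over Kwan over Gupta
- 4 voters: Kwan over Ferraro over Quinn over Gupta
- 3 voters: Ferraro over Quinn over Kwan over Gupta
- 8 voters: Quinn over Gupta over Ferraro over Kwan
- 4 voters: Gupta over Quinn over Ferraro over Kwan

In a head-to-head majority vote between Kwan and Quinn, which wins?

Quinn

Ballots ranking Kwan above Quinn: 4.
Ballots ranking Quinn above Kwan: 21 − 4 = 17.
Quinn wins the head-to-head 17–4.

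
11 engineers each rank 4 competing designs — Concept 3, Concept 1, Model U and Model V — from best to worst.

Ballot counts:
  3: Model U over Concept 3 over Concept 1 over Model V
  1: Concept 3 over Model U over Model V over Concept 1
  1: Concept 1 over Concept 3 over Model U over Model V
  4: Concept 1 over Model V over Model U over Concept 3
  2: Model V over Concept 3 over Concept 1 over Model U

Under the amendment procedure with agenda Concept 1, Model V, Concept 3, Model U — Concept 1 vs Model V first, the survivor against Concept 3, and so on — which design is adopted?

Model U

Round 1: Concept 1 vs Model V — 8–3, Concept 1 advances.
Round 2: Concept 1 vs Concept 3 — 5–6, Concept 3 advances.
Round 3: Concept 3 vs Model U — 4–7, Model U advances.
The agenda winner is Model U.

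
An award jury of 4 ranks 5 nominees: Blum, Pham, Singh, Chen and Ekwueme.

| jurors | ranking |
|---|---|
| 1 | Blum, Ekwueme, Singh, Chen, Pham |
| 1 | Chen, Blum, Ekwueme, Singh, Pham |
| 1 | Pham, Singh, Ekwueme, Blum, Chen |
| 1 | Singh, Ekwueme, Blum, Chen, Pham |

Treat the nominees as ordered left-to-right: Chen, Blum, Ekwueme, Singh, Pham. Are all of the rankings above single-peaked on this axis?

yes

Axis positions: Chen=1, Blum=2, Ekwueme=3, Singh=4, Pham=5.
Type 1 (peak Blum at position 2): ranking walks positions 2-3-4-1-5, expanding outward from the peak — single-peaked.
Type 2 (peak Chen at position 1): ranking walks positions 1-2-3-4-5, expanding outward from the peak — single-peaked.
Type 3 (peak Pham at position 5): ranking walks positions 5-4-3-2-1, expanding outward from the peak — single-peaked.
Type 4 (peak Singh at position 4): ranking walks positions 4-3-2-1-5, expanding outward from the peak — single-peaked.
Every ranking is single-peaked on this axis.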